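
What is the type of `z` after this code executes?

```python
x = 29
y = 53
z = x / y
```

int / int = float

float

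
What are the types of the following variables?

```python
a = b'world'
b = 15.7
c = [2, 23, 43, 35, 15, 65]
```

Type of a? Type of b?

a is assigned a bytes literal (b'...' prefix); b is assigned a number with a decimal point, so it is a float

bytes, float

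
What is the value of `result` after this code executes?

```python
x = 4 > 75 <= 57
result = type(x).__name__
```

x is bool; result = 'bool'

'bool'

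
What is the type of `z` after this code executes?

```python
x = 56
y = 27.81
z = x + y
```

int + float = float

float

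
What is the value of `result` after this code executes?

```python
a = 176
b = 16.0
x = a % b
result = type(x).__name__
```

a is int; b is float; x is float; result = 'float'

'float'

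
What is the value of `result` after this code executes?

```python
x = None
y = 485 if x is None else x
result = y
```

x = None; y = 485; result = 485

485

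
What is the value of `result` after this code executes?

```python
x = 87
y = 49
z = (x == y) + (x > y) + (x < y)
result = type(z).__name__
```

x is int; y is int; z is int; result = 'int'

'int'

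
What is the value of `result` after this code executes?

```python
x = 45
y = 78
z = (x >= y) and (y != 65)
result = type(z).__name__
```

x is int; y is int; z is bool; result = 'bool'

'bool'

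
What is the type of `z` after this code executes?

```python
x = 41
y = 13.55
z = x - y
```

int - float = float

float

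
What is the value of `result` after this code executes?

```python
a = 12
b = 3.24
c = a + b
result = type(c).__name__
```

a is int; b is float; c is float; result = 'float'

'float'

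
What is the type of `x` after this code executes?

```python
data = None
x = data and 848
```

'and' returns first falsy value (None)

NoneType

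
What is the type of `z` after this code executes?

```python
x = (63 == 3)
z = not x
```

'not' returns bool

bool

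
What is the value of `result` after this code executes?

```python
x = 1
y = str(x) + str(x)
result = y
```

x = 1; y = '11'; result = '11'

'11'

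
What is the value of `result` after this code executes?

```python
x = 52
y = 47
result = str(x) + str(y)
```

x = 52; y = 47; result = '5247'

'5247'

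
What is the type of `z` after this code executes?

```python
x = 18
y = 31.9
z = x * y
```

int * float = float

float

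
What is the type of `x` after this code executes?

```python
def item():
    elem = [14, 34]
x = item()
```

Function without return returns None

NoneType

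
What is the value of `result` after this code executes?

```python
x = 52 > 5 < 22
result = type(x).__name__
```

x is bool; result = 'bool'

'bool'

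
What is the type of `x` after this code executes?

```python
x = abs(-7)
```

abs() of int returns int

int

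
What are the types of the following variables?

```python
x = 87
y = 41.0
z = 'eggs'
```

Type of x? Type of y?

x is assigned a bare integer (no decimal point), so it is an int; y is assigned a number with a decimal point, so it is a float

int, float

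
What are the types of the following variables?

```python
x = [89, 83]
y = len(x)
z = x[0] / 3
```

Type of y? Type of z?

len() returns int; int / int = float

int, float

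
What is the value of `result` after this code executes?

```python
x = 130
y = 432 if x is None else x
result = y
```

x = 130; y = 130; result = 130

130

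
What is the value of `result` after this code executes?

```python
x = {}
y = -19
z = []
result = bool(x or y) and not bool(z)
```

x = {}; y = -19; z = []; result = True

True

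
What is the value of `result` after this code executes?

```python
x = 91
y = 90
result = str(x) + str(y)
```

x = 91; y = 90; result = '9190'

'9190'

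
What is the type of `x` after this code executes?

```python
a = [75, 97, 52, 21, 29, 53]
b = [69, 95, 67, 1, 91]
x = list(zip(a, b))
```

list(zip()) returns a list of tuples

list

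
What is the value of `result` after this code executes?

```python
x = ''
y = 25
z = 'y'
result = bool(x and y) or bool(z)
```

x = ''; y = 25; z = 'y'; result = True

True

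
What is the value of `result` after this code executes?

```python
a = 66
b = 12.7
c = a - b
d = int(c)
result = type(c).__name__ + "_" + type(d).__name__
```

a is int; b is float; c is float; d is int; result = 'float_int'

'float_int'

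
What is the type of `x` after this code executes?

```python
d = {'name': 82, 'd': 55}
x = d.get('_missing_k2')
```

dict.get() returns None when key not found

NoneType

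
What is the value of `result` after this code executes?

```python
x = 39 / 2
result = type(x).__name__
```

x is float; result = 'float'

'float'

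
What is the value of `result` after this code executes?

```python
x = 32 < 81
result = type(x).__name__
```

x is bool; result = 'bool'

'bool'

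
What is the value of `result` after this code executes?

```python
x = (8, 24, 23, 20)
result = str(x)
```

x = (8, 24, 23, 20); result = '(8, 24, 23, 20)'

'(8, 24, 23, 20)'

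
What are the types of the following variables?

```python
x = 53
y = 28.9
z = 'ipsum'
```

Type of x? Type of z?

x is assigned a bare integer (no decimal point), so it is an int; z is assigned a quoted string literal, so it is a str

int, str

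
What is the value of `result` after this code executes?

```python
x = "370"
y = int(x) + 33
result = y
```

x = '370'; y = 403; result = 403

403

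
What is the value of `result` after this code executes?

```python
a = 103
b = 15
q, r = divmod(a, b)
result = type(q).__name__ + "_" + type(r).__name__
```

a is int; b is int; q is int; r is int; result = 'int_int'

'int_int'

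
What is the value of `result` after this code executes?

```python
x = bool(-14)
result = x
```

x = True; result = True

True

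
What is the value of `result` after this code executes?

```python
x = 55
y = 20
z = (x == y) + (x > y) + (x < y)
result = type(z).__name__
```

x is int; y is int; z is int; result = 'int'

'int'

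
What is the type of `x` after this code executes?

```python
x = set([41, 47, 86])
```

set() constructor returns set

set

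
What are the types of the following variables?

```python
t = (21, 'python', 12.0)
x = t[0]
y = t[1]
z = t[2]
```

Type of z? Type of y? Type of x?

tuple[2] is float; tuple[1] is str; tuple[0] is int

float, str, int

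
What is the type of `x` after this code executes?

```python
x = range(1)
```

range() returns a range object

range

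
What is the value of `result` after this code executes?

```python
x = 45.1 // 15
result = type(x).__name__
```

x is float; result = 'float'

'float'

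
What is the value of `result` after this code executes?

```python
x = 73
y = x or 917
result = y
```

x = 73; y = 73; result = 73

73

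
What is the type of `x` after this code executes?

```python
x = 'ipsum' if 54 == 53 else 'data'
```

Both branches of conditional are str

str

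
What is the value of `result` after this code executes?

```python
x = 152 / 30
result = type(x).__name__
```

x is float; result = 'float'

'float'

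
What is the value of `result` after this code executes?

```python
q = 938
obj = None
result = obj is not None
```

q = 938; obj = None; result = False

False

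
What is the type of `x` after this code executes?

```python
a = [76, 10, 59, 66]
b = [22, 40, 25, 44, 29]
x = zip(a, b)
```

zip() returns a zip object

zip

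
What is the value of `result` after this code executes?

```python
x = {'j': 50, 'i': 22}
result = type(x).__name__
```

x is dict; result = 'dict'

'dict'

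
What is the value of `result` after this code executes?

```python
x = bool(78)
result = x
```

x = True; result = True

True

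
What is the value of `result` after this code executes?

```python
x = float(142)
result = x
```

x = 142.0; result = 142.0

142.0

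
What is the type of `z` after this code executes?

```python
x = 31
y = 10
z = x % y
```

int % int = int

int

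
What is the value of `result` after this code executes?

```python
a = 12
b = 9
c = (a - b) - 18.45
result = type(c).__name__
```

a is int; b is int; c is float; result = 'float'

'float'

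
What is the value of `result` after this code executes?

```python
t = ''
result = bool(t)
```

t = ''; result = False

False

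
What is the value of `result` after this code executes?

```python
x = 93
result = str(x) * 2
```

x = 93; result = '9393'

'9393'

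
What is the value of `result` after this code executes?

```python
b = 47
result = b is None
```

b = 47; result = False

False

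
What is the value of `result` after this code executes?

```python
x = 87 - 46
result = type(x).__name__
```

x is int; result = 'int'

'int'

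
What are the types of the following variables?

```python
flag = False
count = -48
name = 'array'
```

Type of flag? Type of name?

flag is assigned the constant False, which has type bool; name is assigned a quoted string literal, so it is a str

bool, str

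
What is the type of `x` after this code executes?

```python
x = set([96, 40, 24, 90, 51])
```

set() constructor returns set

set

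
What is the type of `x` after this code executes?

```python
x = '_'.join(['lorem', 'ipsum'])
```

str.join() returns str

str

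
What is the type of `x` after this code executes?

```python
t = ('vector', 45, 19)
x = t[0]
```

Index 0 of tuple is a str literal

str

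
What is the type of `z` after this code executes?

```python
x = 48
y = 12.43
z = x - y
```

int - float = float

float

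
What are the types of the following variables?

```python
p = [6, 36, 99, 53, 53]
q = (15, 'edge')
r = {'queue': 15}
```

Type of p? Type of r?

p is assigned a list literal (square brackets); r is assigned a dict literal ({key: value})

list, dict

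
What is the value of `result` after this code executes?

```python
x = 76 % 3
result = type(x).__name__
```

x is int; result = 'int'

'int'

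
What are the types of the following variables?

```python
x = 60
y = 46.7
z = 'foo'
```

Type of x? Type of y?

x is assigned a bare integer (no decimal point), so it is an int; y is assigned a number with a decimal point, so it is a float

int, float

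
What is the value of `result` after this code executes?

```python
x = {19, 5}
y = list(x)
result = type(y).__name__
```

x is set; y is list; result = 'list'

'list'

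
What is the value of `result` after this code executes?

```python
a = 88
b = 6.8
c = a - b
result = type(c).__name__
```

a is int; b is float; c is float; result = 'float'

'float'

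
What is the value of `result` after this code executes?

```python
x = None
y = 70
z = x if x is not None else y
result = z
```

x = None; y = 70; z = 70; result = 70

70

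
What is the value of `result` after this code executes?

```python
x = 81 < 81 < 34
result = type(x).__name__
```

x is bool; result = 'bool'

'bool'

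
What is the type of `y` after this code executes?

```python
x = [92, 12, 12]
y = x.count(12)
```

list.count() returns int

int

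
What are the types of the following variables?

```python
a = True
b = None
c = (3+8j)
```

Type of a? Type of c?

a is assigned the constant True, which has type bool; c is assigned (3+8j), an int plus an imaginary literal (j suffix), which evaluates to complex

bool, complex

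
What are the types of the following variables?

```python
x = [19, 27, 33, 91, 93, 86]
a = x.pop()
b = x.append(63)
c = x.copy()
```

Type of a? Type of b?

pop() returns element; append() returns None

int, NoneType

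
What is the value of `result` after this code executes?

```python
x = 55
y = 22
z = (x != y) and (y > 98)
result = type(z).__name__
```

x is int; y is int; z is bool; result = 'bool'

'bool'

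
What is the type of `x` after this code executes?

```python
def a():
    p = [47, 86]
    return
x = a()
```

Bare return returns None

NoneType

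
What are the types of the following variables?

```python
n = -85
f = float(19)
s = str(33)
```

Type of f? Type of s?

f is assigned the result of calling float(), which returns a float; s is assigned the result of calling str(), which returns a str

float, str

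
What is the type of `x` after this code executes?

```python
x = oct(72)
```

oct() returns str representation

str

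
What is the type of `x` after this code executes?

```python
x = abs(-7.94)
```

abs() of float returns float

float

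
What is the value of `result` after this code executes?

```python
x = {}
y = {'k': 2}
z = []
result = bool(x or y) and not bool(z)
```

x = {}; y = {'k': 2}; z = []; result = True

True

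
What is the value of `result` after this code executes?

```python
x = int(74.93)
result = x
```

x = 74; result = 74

74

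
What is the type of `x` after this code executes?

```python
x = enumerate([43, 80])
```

enumerate() returns an enumerate object

enumerate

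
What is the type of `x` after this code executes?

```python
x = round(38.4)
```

round() with no decimal places returns int

int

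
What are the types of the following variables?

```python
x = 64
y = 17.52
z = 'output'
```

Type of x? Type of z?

x is assigned a bare integer (no decimal point), so it is an int; z is assigned a quoted string literal, so it is a str

int, str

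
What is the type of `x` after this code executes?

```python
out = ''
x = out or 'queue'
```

'or' returns first truthy value (str)

str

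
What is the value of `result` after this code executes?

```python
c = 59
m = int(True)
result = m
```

c = 59; m = 1; result = 1

1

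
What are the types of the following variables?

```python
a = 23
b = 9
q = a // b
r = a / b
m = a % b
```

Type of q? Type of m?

// returns int; % of ints returns int

int, int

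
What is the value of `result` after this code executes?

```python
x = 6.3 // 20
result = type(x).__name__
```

x is float; result = 'float'

'float'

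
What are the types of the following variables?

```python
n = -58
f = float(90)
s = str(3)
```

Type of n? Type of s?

n is assigned a bare integer (no decimal point), so it is an int; s is assigned the result of calling str(), which returns a str

int, str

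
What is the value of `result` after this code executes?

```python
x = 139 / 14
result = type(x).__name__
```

x is float; result = 'float'

'float'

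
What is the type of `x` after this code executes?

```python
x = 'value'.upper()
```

str.upper() returns str

str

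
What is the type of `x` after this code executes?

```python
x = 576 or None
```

'or' returns first truthy value

int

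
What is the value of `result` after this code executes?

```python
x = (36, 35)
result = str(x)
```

x = (36, 35); result = '(36, 35)'

'(36, 35)'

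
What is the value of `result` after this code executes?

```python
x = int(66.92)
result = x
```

x = 66; result = 66

66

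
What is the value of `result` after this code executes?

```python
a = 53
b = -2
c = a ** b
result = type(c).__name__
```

a is int; b is int; c is float; result = 'float'

'float'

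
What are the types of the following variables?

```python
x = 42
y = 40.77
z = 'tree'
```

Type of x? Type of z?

x is assigned a bare integer (no decimal point), so it is an int; z is assigned a quoted string literal, so it is a str

int, str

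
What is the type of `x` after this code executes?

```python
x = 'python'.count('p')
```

str.count() returns int

int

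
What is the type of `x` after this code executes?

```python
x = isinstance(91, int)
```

isinstance() returns bool

bool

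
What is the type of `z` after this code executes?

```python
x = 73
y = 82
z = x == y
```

Equality comparison returns bool

bool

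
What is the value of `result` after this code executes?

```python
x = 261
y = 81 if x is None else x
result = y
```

x = 261; y = 261; result = 261

261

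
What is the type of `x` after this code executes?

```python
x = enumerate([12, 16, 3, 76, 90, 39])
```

enumerate() returns an enumerate object

enumerate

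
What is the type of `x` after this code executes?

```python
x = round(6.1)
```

round() with no decimal places returns int

int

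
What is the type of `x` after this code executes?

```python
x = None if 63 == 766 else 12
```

63 == 766 is False, so the else branch is taken

int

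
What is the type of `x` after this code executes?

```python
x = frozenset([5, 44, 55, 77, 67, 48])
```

frozenset() returns frozenset

frozenset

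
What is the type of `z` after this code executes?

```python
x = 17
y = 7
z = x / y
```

int / int = float

float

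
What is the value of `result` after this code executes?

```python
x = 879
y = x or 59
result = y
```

x = 879; y = 879; result = 879

879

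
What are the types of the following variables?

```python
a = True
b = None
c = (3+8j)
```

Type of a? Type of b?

a is assigned the constant True, which has type bool; b is assigned None, whose type is NoneType

bool, NoneType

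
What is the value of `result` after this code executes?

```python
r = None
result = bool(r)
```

r = None; result = False

False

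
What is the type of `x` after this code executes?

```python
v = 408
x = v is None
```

'is' comparison returns bool

bool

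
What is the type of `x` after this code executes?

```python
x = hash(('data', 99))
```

hash() returns int

int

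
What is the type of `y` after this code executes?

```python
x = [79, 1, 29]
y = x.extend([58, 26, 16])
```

list.extend() returns None

NoneType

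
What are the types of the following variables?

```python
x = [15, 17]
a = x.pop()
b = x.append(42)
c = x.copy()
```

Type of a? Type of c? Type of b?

pop() returns element; copy() returns list; append() returns None

int, list, NoneType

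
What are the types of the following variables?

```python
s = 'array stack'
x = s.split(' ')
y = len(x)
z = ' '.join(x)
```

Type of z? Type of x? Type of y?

str.join() returns str; str.split() returns list; len() returns int

str, list, int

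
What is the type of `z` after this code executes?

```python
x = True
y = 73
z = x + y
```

bool + int = int (bool is subclass of int)

int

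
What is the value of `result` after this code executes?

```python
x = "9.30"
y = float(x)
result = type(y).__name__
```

x is str; y is float; result = 'float'

'float'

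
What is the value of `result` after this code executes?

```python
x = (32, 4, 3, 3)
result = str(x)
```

x = (32, 4, 3, 3); result = '(32, 4, 3, 3)'

'(32, 4, 3, 3)'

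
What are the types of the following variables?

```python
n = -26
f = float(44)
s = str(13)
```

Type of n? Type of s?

n is assigned a bare integer (no decimal point), so it is an int; s is assigned the result of calling str(), which returns a str

int, str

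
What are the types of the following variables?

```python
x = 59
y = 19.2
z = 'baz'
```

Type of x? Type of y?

x is assigned a bare integer (no decimal point), so it is an int; y is assigned a number with a decimal point, so it is a float

int, float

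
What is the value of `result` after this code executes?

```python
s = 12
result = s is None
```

s = 12; result = False

False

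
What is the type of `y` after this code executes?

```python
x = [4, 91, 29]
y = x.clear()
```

list.clear() returns None

NoneType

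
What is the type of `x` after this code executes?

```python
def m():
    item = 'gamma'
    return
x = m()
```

Bare return returns None

NoneType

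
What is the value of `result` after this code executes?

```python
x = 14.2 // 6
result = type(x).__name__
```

x is float; result = 'float'

'float'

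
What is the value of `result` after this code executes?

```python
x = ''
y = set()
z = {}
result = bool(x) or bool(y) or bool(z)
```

x = ''; y = set(); z = {}; result = False

False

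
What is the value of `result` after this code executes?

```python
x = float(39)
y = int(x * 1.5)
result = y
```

x = 39.0; y = 58; result = 58

58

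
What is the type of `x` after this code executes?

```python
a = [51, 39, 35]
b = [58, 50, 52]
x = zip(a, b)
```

zip() returns a zip object

zip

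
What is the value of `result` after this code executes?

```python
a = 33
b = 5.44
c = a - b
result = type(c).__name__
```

a is int; b is float; c is float; result = 'float'

'float'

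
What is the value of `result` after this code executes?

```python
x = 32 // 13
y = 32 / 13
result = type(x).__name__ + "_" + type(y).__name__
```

x is int; y is float; result = 'int_float'

'int_float'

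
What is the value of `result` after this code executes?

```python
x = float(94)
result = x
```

x = 94.0; result = 94.0

94.0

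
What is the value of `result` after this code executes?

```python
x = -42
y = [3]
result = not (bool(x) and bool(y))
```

x = -42; y = [3]; result = False

False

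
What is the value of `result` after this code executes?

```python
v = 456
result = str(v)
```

v = 456; result = '456'

'456'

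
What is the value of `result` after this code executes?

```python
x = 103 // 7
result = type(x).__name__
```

x is int; result = 'int'

'int'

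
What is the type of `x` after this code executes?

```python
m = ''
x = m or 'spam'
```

'or' returns first truthy value (str)

str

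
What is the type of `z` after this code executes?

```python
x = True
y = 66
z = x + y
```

bool + int = int (bool is subclass of int)

int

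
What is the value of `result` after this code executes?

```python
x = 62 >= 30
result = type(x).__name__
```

x is bool; result = 'bool'

'bool'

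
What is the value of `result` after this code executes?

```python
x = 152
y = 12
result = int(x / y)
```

x = 152; y = 12; result = 12

12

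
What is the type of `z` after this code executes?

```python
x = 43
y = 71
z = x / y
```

int / int = float

float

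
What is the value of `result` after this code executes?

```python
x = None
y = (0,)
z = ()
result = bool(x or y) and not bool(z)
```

x = None; y = (0,); z = (); result = True

True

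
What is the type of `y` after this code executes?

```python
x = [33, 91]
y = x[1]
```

Indexing list[int] returns int

int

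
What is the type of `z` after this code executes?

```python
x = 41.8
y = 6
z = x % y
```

float % int = float

float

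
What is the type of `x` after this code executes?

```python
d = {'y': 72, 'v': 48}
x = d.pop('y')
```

dict.pop() returns the value

int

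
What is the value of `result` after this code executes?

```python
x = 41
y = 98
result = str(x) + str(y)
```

x = 41; y = 98; result = '4198'

'4198'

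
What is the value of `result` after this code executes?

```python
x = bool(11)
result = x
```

x = True; result = True

True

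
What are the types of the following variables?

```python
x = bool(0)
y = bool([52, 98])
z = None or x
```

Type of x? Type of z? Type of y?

bool() returns bool; None or bool returns the bool; bool() returns bool

bool, bool, bool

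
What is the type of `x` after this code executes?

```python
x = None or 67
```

'or' with None returns the other truthy value

int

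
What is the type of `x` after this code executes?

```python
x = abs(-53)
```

abs() of int returns int

int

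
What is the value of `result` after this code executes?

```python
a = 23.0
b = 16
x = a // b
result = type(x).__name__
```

a is float; b is int; x is float; result = 'float'

'float'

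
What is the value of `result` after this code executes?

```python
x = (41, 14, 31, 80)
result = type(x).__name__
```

x is tuple; result = 'tuple'

'tuple'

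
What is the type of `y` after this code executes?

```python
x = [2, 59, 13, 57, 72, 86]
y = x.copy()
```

list.copy() returns list

list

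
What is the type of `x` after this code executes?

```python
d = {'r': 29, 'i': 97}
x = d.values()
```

.values() returns dict_values view

dict_values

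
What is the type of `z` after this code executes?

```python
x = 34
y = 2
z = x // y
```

int // int = int

int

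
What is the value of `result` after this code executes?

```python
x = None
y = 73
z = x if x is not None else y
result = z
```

x = None; y = 73; z = 73; result = 73

73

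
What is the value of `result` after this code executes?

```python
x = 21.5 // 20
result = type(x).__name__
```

x is float; result = 'float'

'float'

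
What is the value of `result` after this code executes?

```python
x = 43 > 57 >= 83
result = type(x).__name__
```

x is bool; result = 'bool'

'bool'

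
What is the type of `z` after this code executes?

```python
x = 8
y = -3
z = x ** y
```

int ** negative = float

float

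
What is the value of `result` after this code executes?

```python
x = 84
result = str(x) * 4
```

x = 84; result = '84848484'

'84848484'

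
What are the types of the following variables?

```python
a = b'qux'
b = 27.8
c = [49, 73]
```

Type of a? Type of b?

a is assigned a bytes literal (b'...' prefix); b is assigned a number with a decimal point, so it is a float

bytes, float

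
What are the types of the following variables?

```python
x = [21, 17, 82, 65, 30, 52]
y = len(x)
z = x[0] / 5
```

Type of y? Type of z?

len() returns int; int / int = float

int, float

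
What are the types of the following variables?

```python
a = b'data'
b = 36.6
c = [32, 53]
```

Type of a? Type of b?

a is assigned a bytes literal (b'...' prefix); b is assigned a number with a decimal point, so it is a float

bytes, float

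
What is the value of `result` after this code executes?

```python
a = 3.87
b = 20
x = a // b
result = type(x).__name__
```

a is float; b is int; x is float; result = 'float'

'float'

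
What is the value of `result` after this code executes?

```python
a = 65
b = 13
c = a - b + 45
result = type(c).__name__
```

a is int; b is int; c is int; result = 'int'

'int'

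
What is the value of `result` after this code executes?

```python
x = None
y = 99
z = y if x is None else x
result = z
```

x = None; y = 99; z = 99; result = 99

99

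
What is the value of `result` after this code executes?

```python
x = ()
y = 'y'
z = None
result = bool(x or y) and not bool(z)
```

x = (); y = 'y'; z = None; result = True

True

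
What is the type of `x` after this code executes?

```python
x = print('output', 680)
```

print() returns None

NoneType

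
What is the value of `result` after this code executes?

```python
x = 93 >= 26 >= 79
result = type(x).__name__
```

x is bool; result = 'bool'

'bool'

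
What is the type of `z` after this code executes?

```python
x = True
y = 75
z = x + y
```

bool + int = int (bool is subclass of int)

int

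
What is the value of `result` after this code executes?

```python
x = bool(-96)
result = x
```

x = True; result = True

True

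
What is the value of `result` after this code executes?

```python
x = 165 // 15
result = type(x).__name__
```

x is int; result = 'int'

'int'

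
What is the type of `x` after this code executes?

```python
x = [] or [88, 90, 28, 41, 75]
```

'or' returns first truthy value (list)

list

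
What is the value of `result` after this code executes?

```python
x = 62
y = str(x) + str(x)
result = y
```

x = 62; y = '6262'; result = '6262'

'6262'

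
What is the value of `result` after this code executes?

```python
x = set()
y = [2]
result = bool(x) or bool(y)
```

x = set(); y = [2]; result = True

True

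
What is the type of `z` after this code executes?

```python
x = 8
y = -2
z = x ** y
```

int ** negative = float

float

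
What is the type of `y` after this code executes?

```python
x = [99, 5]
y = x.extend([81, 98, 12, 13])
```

list.extend() returns None

NoneType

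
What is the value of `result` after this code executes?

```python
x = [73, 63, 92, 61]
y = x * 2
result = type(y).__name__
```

x is list; y is list; result = 'list'

'list'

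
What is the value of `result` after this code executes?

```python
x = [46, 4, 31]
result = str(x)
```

x = [46, 4, 31]; result = '[46, 4, 31]'

'[46, 4, 31]'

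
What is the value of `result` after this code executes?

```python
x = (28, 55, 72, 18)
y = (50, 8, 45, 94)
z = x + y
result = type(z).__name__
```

x is tuple; y is tuple; z is tuple; result = 'tuple'

'tuple'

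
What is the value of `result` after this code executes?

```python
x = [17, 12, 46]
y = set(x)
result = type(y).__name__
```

x is list; y is set; result = 'set'

'set'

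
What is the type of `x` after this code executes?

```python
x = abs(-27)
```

abs() of int returns int

int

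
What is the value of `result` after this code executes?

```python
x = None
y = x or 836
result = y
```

x = None; y = 836; result = 836

836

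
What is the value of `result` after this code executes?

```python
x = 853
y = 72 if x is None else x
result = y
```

x = 853; y = 853; result = 853

853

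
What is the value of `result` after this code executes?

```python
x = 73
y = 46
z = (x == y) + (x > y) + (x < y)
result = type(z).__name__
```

x is int; y is int; z is int; result = 'int'

'int'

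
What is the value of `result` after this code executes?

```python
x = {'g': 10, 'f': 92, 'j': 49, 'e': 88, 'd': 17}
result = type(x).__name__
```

x is dict; result = 'dict'

'dict'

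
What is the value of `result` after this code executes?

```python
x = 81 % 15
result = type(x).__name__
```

x is int; result = 'int'

'int'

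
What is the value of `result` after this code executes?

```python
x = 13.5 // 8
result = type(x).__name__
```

x is float; result = 'float'

'float'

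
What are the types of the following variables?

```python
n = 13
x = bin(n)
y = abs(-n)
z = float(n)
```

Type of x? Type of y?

bin() returns str; abs() of int returns int

str, int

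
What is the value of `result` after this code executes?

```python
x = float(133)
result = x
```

x = 133.0; result = 133.0

133.0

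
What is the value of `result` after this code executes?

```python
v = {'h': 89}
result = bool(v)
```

v = {'h': 89}; result = True

True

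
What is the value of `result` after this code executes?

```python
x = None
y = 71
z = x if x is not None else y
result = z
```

x = None; y = 71; z = 71; result = 71

71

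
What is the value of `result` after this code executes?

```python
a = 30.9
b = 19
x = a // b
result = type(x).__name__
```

a is float; b is int; x is float; result = 'float'

'float'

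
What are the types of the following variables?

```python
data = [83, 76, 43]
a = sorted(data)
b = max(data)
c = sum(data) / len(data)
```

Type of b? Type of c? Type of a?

max of ints returns int; int / int = float; sorted() returns list

int, float, list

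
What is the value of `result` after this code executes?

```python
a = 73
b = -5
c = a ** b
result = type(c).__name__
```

a is int; b is int; c is float; result = 'float'

'float'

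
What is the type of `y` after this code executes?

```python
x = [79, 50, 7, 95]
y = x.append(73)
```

list.append() returns None (mutates in place)

NoneType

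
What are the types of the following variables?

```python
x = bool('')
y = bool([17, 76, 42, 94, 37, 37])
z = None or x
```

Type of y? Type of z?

bool() returns bool; None or bool returns the bool

bool, bool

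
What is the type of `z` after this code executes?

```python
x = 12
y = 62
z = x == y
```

Comparison returns bool

bool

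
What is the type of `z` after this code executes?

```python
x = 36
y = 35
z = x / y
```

int / int = float

float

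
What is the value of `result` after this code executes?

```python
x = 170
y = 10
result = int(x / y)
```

x = 170; y = 10; result = 17

17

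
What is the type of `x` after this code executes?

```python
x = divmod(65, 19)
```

divmod() returns tuple of (quotient, remainder)

tuple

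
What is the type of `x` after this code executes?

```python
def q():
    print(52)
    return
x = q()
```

Bare return returns None

NoneType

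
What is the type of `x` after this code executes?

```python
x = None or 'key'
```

'or' with None returns the other truthy value (str)

str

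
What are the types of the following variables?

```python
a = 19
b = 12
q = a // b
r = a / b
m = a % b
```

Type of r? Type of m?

/ returns float; % of ints returns int

float, int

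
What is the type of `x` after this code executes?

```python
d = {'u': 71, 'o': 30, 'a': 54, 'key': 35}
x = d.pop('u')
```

dict.pop() returns the value

int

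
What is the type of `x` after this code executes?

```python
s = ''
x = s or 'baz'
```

'or' returns first truthy value (str)

str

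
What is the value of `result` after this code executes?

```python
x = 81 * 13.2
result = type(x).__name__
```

x is float; result = 'float'

'float'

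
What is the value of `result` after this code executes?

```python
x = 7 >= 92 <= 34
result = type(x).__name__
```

x is bool; result = 'bool'

'bool'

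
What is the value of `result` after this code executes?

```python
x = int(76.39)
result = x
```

x = 76; result = 76

76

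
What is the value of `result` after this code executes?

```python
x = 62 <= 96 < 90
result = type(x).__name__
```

x is bool; result = 'bool'

'bool'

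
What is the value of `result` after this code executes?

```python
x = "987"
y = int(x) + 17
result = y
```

x = '987'; y = 1004; result = 1004

1004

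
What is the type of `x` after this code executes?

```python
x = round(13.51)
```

round() with no decimal places returns int

int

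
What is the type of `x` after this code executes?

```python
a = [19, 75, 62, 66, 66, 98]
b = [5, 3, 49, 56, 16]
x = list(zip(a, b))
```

list(zip()) returns a list of tuples

list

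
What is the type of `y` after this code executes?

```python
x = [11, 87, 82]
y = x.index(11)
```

list.index() returns int

int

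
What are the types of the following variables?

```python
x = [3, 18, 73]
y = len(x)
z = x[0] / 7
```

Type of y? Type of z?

len() returns int; int / int = float

int, float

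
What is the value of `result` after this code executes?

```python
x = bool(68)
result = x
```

x = True; result = True

True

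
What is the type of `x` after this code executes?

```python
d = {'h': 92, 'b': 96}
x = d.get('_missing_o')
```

dict.get() returns None when key not found

NoneType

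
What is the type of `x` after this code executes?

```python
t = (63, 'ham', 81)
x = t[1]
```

Index 1 of tuple is a str literal

str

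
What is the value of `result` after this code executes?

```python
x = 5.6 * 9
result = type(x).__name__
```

x is float; result = 'float'

'float'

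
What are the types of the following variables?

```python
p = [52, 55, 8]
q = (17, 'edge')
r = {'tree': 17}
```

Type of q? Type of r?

q is assigned a tuple (parenthesized, comma-separated values); r is assigned a dict literal ({key: value})

tuple, dict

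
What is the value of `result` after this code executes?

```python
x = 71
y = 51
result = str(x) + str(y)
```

x = 71; y = 51; result = '7151'

'7151'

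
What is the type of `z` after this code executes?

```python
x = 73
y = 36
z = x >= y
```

Comparison returns bool

bool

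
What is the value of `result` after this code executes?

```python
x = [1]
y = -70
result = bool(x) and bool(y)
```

x = [1]; y = -70; result = True

True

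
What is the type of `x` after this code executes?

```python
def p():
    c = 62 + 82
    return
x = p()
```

Bare return returns None

NoneType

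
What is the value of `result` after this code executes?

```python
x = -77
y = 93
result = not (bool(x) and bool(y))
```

x = -77; y = 93; result = False

False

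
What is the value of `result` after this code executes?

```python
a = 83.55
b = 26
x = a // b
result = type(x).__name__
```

a is float; b is int; x is float; result = 'float'

'float'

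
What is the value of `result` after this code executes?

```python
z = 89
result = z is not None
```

z = 89; result = True

True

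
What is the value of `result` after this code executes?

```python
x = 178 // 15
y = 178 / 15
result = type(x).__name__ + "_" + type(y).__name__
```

x is int; y is float; result = 'int_float'

'int_float'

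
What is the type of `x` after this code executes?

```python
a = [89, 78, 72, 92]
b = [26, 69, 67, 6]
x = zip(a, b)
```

zip() returns a zip object

zip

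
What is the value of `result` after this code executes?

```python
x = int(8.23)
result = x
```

x = 8; result = 8

8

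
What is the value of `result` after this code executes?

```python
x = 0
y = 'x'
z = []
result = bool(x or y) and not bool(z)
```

x = 0; y = 'x'; z = []; result = True

True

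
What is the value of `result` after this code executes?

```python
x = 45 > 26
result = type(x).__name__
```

x is bool; result = 'bool'

'bool'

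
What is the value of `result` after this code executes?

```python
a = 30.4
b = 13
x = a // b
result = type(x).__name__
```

a is float; b is int; x is float; result = 'float'

'float'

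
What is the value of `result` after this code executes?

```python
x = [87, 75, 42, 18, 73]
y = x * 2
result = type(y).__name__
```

x is list; y is list; result = 'list'

'list'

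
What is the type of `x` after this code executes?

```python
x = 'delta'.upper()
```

str.upper() returns str

str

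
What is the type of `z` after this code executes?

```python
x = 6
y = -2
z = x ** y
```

int ** negative = float

float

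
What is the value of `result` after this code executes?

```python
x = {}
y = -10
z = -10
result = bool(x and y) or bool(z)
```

x = {}; y = -10; z = -10; result = True

True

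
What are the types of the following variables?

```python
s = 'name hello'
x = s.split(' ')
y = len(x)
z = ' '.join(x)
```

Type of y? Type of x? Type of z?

len() returns int; str.split() returns list; str.join() returns str

int, list, str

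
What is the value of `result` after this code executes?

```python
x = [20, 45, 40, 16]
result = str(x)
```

x = [20, 45, 40, 16]; result = '[20, 45, 40, 16]'

'[20, 45, 40, 16]'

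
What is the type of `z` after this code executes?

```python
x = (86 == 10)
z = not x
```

'not' returns bool

bool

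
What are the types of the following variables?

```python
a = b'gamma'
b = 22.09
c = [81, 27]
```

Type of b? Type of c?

b is assigned a number with a decimal point, so it is a float; c is assigned a list literal (square brackets)

float, list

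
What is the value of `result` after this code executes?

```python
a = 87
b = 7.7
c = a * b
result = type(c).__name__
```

a is int; b is float; c is float; result = 'float'

'float'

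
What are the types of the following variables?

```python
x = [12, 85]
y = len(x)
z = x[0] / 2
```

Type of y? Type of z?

len() returns int; int / int = float

int, float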